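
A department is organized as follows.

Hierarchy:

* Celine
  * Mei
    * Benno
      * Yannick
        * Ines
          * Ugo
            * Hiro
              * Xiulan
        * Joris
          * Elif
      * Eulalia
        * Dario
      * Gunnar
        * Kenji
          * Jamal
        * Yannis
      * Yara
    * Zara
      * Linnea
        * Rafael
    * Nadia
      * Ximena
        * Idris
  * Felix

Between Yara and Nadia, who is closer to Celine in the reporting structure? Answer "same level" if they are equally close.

Nadia

Yara is 3 levels below Celine; Nadia is 2. Nadia is higher.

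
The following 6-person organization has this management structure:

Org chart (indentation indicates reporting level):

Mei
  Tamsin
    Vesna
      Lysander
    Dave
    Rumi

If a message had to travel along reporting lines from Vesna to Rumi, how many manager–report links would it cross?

Vesna is 1 level below Tamsin, and Rumi is 1 level below Tamsin (their lowest common manager). The shortest path runs up from Vesna to Tamsin and back down to Rumi: 1 + 1 = 2 links.

2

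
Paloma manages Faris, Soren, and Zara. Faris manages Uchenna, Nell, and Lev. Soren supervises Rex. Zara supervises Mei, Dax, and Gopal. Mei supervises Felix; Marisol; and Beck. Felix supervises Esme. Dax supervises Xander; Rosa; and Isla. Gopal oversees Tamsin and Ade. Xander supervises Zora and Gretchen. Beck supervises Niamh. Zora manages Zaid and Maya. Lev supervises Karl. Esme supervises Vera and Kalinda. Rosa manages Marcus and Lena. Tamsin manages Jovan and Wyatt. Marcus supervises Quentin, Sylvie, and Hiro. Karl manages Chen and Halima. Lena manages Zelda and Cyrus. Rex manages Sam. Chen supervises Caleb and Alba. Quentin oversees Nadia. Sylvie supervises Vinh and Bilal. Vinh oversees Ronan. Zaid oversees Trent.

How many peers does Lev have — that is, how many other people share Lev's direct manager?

Lev reports to Faris. Faris's other direct reports are Nell, Uchenna — 2 peers.

2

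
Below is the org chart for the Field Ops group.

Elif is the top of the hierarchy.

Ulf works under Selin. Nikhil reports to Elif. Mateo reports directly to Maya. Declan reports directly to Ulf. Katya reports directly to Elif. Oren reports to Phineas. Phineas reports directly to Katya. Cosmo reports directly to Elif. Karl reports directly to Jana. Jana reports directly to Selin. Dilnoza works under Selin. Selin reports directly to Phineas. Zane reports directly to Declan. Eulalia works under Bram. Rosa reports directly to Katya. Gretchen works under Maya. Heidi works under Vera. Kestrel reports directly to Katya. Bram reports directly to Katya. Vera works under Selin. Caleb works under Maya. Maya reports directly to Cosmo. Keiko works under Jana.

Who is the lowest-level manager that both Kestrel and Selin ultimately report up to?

Kestrel's chain of managers is Katya, Elif. Selin's chain of managers is Phineas, Katya, Elif. The first manager that appears in both chains is Katya.

Katya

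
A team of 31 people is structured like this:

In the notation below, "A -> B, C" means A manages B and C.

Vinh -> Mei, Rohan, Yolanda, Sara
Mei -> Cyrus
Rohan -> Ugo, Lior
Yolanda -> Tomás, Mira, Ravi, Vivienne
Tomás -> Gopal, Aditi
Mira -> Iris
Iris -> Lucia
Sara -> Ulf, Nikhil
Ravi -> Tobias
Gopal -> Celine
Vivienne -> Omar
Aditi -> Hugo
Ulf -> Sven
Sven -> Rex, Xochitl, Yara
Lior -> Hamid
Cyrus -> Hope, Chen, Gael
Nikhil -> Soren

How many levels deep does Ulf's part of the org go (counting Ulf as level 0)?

The longest chain under Ulf runs Ulf → Sven → Yara, which is 2 levels below Ulf.

2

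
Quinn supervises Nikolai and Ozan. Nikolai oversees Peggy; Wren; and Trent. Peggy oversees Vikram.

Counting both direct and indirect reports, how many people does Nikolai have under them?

Nikolai directly manages Peggy, Trent, Wren. Under Peggy: Vikram (1). Trent has no reports. Wren has no reports. So Nikolai's organization is 3 direct reports plus everyone under them: 2 + 1 + 1 = 4.

4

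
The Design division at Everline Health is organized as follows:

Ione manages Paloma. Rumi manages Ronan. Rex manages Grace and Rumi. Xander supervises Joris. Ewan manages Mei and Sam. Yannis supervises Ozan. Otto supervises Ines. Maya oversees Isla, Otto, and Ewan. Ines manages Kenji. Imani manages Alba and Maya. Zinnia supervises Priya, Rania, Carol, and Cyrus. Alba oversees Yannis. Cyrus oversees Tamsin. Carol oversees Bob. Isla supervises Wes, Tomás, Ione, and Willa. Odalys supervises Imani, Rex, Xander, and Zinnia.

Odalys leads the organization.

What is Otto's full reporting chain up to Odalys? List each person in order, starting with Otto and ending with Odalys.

Otto reports to Maya. Maya reports to Imani. Imani reports to Odalys. Odalys is at the top.

Otto -> Maya -> Imani -> Odalys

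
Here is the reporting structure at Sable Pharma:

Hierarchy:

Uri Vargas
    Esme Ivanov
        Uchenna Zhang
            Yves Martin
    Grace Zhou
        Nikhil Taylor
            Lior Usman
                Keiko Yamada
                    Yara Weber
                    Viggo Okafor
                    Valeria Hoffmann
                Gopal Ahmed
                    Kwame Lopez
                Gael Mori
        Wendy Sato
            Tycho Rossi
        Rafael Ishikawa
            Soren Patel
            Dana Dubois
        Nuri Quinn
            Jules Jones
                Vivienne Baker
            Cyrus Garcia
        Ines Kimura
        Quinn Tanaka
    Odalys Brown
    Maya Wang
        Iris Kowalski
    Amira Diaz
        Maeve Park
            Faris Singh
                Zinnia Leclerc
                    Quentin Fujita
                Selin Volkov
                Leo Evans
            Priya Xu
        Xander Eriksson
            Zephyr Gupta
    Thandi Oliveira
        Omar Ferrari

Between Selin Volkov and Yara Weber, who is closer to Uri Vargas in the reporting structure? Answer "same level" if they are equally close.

Selin Volkov

Selin Volkov is 4 levels below Uri Vargas; Yara Weber is 5. Selin Volkov is higher.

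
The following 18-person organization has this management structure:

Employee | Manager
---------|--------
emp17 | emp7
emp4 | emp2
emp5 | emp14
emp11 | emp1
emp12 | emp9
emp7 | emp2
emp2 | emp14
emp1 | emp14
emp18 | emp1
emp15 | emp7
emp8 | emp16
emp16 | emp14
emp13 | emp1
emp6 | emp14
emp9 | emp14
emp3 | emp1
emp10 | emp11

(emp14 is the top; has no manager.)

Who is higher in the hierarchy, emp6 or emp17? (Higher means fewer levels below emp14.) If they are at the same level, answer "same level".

emp6 is 1 level below emp14; emp17 is 3. emp6 is higher.

emp6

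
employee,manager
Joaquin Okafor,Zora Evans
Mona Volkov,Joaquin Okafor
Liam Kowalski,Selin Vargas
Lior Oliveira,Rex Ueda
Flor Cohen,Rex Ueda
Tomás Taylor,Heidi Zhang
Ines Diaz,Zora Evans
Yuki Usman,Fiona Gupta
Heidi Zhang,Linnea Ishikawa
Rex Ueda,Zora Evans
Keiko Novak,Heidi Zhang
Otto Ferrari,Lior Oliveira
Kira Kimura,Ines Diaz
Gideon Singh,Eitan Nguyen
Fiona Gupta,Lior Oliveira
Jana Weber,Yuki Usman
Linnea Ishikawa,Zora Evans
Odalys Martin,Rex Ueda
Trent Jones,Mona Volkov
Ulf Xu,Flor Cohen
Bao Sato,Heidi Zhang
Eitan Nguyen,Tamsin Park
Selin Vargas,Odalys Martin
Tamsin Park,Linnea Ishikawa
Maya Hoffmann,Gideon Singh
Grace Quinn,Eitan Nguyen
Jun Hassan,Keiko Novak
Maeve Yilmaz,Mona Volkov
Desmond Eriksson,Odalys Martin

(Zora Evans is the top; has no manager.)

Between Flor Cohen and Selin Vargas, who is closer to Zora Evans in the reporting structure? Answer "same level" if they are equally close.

Flor Cohen

Flor Cohen is 2 levels below Zora Evans; Selin Vargas is 3. Flor Cohen is higher.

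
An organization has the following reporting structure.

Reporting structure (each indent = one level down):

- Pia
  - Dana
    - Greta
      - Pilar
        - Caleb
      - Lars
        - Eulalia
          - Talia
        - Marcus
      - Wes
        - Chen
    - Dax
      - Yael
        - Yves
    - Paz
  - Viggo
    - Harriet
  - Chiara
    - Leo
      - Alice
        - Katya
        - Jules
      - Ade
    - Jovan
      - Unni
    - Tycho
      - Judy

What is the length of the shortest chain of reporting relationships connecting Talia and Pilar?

4

Talia is 3 levels below Greta, and Pilar is 1 level below Greta (their lowest common manager). The shortest path runs up from Talia to Greta and back down to Pilar: 3 + 1 = 4 links.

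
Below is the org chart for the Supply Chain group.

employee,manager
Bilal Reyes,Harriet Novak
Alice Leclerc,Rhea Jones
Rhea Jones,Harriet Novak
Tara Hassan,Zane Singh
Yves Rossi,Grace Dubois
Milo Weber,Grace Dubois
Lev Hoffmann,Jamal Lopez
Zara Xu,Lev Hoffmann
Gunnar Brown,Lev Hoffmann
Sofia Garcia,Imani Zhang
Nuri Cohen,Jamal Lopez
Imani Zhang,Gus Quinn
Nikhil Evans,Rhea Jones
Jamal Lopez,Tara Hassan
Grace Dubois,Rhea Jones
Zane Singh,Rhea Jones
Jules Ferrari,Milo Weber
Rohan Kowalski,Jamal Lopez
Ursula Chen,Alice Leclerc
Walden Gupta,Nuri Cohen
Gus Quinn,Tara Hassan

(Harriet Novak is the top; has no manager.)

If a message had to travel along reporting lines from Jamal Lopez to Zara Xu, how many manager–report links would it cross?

Zara Xu is in Jamal Lopez's organization: the chain from Zara Xu up to Jamal Lopez is Zara Xu → Lev Hoffmann → Jamal Lopez, which is 2 links.

2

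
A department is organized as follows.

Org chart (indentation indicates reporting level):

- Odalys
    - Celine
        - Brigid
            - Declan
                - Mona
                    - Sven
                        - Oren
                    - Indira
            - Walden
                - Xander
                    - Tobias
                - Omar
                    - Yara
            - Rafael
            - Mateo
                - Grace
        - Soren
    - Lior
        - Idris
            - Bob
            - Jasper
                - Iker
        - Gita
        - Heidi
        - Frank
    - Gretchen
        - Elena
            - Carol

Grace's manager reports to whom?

Grace reports to Mateo, and Mateo reports to Brigid. So Grace's skip-level manager is Brigid.

Brigid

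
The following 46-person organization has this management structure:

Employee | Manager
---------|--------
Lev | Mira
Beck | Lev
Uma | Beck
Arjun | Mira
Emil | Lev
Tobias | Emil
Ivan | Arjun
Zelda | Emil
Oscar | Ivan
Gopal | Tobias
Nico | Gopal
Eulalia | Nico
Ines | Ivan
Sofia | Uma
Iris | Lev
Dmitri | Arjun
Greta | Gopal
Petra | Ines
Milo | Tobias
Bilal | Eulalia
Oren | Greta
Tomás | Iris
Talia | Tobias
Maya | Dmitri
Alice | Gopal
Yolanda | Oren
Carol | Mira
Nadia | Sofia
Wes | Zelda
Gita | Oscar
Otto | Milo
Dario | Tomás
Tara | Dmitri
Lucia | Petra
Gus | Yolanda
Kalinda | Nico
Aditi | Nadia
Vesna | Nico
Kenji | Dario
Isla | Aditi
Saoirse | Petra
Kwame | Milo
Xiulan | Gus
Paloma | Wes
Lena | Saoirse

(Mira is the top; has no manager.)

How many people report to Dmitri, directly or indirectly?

2

Dmitri directly manages Maya, Tara. Maya has no reports. Tara has no reports. So Dmitri's organization is 2 direct reports plus everyone under them: 1 + 1 = 2.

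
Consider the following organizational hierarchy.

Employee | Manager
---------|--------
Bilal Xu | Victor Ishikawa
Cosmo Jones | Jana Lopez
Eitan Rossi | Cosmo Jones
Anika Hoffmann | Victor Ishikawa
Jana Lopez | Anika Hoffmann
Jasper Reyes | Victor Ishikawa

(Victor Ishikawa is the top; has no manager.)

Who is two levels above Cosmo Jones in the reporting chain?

Cosmo Jones reports to Jana Lopez, and Jana Lopez reports to Anika Hoffmann. So Cosmo Jones's skip-level manager is Anika Hoffmann.

Anika Hoffmann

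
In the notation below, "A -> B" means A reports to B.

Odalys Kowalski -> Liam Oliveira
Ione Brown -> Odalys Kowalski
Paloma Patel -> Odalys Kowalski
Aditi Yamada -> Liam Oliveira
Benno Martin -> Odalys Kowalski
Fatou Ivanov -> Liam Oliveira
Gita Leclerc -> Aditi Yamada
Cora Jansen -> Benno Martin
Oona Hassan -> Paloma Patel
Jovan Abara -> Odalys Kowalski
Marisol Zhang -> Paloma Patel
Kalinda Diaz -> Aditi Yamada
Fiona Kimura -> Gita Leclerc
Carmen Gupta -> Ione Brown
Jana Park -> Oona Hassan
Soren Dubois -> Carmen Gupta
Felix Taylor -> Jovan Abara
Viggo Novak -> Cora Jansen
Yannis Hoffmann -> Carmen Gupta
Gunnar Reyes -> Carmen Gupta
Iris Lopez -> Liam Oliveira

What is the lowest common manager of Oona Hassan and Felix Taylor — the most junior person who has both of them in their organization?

Odalys Kowalski

Oona Hassan's chain of managers is Paloma Patel, Odalys Kowalski, Liam Oliveira. Felix Taylor's chain of managers is Jovan Abara, Odalys Kowalski, Liam Oliveira. The first manager that appears in both chains is Odalys Kowalski.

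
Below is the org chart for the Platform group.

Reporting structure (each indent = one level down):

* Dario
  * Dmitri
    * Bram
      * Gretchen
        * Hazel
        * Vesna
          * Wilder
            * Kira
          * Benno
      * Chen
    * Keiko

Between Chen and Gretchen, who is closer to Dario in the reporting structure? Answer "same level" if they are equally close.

same level

Both Chen and Gretchen are 3 levels below Dario.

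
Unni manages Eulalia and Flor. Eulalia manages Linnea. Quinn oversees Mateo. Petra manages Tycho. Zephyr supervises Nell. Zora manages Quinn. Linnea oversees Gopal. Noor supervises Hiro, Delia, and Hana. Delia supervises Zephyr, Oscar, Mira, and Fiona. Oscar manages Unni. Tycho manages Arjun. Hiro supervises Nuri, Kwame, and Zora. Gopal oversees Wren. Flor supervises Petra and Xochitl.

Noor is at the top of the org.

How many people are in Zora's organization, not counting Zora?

2

Zora directly manages Quinn. Under Quinn: Mateo (1). That's 2 in total.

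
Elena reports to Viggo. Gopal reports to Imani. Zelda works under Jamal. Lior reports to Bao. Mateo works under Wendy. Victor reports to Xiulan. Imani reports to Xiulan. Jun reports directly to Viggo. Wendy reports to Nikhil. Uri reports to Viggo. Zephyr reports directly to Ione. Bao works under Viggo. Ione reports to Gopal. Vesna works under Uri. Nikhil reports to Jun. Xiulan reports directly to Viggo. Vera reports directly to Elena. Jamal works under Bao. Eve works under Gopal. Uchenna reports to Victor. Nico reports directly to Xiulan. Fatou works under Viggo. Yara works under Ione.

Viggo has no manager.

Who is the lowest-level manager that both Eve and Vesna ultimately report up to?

Eve's chain of managers is Gopal, Imani, Xiulan, Viggo. Vesna's chain of managers is Uri, Viggo. The first manager that appears in both chains is Viggo.

Viggo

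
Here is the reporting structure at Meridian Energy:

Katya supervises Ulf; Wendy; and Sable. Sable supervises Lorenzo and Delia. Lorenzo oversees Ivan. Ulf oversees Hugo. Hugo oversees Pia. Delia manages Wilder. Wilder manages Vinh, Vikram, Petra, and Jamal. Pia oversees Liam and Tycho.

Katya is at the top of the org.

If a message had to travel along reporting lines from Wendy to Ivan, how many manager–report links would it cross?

Wendy is 1 level below Katya, and Ivan is 3 levels below Katya (their lowest common manager). The shortest path runs up from Wendy to Katya and back down to Ivan: 1 + 3 = 4 links.

4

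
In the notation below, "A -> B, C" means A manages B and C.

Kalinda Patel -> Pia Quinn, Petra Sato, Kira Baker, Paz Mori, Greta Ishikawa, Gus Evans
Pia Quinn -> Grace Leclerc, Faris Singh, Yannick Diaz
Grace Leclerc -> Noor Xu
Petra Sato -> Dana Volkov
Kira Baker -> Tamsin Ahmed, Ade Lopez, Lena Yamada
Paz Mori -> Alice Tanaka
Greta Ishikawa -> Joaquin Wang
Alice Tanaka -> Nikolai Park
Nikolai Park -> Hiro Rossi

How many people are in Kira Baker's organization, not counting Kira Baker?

3

Kira Baker directly manages Tamsin Ahmed, Ade Lopez, Lena Yamada. Tamsin Ahmed has no reports. Ade Lopez has no reports. Lena Yamada has no reports. So Kira Baker's organization is 3 direct reports plus everyone under them: 1 + 1 + 1 = 3.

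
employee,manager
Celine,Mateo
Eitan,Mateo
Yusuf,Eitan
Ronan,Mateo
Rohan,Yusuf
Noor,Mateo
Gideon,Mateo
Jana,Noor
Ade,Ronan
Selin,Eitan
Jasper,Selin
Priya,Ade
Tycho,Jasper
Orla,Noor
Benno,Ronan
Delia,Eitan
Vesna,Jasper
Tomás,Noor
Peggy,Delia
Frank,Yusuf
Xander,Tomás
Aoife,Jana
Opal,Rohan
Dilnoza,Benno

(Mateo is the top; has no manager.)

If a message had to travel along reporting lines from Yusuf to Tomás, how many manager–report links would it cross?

Yusuf is 2 levels below Mateo, and Tomás is 2 levels below Mateo (their lowest common manager). The shortest path runs up from Yusuf to Mateo and back down to Tomás: 2 + 2 = 4 links.

4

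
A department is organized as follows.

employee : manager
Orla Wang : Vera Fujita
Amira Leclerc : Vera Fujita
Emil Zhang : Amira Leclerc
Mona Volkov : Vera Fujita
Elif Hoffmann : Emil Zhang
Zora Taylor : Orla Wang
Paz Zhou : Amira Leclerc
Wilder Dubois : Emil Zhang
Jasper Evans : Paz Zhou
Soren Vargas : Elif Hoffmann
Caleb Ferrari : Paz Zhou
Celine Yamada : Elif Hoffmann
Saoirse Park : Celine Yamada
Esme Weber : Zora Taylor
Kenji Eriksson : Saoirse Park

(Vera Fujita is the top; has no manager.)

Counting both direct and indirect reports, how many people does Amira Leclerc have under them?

Amira Leclerc directly manages Emil Zhang, Paz Zhou. Under Emil Zhang: Wilder Dubois, Elif Hoffmann, Celine Yamada, Saoirse Park, Kenji Eriksson, Soren Vargas (6). Under Paz Zhou: Caleb Ferrari, Jasper Evans (2). So Amira Leclerc's organization is 2 direct reports plus everyone under them: 7 + 3 = 10.

10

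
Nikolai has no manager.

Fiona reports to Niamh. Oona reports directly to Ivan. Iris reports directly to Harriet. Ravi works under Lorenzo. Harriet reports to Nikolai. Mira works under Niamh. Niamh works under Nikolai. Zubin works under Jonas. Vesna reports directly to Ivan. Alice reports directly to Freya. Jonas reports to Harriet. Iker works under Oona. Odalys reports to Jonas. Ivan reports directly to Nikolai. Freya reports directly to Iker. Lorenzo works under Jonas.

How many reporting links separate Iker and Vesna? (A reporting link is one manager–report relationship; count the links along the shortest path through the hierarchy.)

Iker is 2 levels below Ivan, and Vesna is 1 level below Ivan (their lowest common manager). The shortest path runs up from Iker to Ivan and back down to Vesna: 2 + 1 = 3 links.

3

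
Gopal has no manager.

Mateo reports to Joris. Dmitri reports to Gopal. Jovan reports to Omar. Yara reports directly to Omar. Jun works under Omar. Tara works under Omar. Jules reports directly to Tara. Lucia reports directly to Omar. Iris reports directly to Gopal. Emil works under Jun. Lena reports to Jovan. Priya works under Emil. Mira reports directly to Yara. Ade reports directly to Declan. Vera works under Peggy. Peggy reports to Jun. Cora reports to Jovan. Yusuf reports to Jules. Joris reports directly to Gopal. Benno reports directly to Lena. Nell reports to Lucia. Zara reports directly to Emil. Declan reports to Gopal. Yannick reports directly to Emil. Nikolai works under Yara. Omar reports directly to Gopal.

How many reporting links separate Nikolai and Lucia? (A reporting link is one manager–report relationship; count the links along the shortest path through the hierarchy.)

Nikolai is 2 levels below Omar, and Lucia is 1 level below Omar (their lowest common manager). The shortest path runs up from Nikolai to Omar and back down to Lucia: 2 + 1 = 3 links.

3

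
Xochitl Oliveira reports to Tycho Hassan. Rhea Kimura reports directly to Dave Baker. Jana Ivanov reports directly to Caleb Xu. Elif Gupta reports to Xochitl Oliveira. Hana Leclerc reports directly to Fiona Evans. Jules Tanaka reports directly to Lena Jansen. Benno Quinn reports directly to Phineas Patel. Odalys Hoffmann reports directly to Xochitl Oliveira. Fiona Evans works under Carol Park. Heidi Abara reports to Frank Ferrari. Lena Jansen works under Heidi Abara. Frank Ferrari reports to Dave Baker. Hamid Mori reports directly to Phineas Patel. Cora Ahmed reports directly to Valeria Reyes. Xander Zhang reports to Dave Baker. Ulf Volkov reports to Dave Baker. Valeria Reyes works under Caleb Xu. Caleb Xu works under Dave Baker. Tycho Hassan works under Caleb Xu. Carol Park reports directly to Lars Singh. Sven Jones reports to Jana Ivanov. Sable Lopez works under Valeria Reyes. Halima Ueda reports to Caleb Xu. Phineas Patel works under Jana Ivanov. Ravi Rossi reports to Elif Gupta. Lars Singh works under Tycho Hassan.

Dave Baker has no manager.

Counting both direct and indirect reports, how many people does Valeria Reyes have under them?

2

Valeria Reyes directly manages Cora Ahmed, Sable Lopez. Cora Ahmed has no reports. Sable Lopez has no reports. So Valeria Reyes's organization is 2 direct reports plus everyone under them: 1 + 1 = 2.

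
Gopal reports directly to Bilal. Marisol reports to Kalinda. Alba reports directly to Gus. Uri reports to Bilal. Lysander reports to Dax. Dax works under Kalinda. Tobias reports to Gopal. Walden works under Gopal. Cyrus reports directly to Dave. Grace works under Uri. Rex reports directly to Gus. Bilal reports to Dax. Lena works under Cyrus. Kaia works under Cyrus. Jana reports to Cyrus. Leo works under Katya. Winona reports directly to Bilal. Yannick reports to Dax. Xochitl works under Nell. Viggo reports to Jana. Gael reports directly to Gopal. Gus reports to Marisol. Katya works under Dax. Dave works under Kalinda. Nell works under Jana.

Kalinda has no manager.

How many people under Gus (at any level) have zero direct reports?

The people in Gus's organization with no one reporting to them are Rex, Alba. That is 2.

2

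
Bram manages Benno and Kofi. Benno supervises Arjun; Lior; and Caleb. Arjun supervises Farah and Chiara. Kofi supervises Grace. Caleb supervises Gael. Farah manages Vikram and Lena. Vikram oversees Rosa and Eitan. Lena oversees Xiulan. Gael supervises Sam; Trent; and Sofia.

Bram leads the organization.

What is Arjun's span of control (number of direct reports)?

2

Arjun directly manages Farah, Chiara. That is 2 direct reports.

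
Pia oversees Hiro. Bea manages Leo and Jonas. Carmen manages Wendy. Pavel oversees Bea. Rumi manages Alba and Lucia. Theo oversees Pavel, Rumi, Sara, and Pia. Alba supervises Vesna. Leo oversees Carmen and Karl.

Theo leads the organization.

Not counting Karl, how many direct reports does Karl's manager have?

1

Karl reports to Leo. Leo's other direct reports are Carmen — 1 peer.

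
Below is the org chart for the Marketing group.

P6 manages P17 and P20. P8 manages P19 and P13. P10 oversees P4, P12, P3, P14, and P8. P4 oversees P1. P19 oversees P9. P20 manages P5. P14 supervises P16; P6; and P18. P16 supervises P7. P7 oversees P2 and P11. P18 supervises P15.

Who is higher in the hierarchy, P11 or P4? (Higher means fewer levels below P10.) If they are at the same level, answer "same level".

P11 is 4 levels below P10; P4 is 1. P4 is higher.

P4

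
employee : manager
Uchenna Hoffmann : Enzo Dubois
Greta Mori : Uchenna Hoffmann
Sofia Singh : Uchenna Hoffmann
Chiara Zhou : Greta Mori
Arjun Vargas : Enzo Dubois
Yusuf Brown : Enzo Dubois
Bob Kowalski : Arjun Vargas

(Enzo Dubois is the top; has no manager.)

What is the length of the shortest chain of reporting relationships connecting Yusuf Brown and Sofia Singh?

3

Yusuf Brown is 1 level below Enzo Dubois, and Sofia Singh is 2 levels below Enzo Dubois (their lowest common manager). The shortest path runs up from Yusuf Brown to Enzo Dubois and back down to Sofia Singh: 1 + 2 = 3 links.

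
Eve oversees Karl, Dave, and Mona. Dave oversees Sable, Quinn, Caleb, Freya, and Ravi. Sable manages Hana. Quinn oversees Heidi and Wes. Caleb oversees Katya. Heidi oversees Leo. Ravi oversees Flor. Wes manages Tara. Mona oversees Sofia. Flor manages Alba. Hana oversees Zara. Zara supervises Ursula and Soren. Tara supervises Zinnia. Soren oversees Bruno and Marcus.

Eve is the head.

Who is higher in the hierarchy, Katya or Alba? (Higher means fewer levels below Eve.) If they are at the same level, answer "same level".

Katya

Katya is 3 levels below Eve; Alba is 4. Katya is higher.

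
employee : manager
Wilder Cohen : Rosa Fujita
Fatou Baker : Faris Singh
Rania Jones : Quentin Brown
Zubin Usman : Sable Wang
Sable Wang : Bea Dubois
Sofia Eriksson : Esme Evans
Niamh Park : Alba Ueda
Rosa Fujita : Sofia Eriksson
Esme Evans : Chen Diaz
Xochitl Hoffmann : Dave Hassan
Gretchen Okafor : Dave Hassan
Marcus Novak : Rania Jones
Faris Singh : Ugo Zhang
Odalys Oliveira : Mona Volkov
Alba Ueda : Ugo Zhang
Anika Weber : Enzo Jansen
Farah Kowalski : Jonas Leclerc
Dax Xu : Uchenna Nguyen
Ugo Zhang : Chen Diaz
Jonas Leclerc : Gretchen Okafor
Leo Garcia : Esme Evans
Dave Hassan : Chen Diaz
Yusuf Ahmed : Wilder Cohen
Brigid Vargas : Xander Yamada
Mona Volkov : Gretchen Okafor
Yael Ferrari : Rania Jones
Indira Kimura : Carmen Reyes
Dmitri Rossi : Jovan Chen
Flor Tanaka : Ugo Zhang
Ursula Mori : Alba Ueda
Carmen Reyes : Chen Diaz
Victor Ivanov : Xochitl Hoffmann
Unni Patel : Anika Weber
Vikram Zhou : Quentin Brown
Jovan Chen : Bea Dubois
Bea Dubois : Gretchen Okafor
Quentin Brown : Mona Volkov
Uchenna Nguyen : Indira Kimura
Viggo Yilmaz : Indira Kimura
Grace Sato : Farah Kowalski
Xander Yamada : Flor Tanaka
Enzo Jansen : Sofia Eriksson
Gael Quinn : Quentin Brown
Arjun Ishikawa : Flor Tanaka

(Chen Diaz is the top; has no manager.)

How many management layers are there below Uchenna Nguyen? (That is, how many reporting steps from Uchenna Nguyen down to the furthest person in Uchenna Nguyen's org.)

The longest chain under Uchenna Nguyen runs Uchenna Nguyen → Dax Xu, which is 1 level below Uchenna Nguyen.

1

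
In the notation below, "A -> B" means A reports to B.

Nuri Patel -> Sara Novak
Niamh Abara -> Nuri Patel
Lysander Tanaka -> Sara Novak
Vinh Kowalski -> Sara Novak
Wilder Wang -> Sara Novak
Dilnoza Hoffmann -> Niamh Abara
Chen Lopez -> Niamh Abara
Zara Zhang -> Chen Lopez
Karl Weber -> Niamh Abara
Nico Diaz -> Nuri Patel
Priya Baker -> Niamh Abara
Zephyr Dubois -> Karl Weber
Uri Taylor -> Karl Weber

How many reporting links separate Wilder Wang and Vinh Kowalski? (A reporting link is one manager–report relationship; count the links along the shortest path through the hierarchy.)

Wilder Wang is 1 level below Sara Novak, and Vinh Kowalski is 1 level below Sara Novak (their lowest common manager). The shortest path runs up from Wilder Wang to Sara Novak and back down to Vinh Kowalski: 1 + 1 = 2 links.

2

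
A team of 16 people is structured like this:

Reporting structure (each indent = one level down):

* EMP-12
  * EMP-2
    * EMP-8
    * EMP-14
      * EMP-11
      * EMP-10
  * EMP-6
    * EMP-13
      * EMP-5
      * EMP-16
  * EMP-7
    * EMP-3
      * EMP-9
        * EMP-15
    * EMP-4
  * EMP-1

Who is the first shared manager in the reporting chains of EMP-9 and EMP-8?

EMP-9's chain of managers is EMP-3, EMP-7, EMP-12. EMP-8's chain of managers is EMP-2, EMP-12. The first manager that appears in both chains is EMP-12.

EMP-12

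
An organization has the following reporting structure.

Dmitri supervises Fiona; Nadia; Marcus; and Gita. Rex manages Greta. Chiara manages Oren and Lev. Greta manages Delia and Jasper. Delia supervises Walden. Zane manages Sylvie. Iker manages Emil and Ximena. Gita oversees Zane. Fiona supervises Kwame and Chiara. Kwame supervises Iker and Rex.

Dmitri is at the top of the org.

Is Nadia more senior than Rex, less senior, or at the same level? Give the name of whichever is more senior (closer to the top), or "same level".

Nadia is 1 level below Dmitri; Rex is 3. Nadia is higher.

Nadia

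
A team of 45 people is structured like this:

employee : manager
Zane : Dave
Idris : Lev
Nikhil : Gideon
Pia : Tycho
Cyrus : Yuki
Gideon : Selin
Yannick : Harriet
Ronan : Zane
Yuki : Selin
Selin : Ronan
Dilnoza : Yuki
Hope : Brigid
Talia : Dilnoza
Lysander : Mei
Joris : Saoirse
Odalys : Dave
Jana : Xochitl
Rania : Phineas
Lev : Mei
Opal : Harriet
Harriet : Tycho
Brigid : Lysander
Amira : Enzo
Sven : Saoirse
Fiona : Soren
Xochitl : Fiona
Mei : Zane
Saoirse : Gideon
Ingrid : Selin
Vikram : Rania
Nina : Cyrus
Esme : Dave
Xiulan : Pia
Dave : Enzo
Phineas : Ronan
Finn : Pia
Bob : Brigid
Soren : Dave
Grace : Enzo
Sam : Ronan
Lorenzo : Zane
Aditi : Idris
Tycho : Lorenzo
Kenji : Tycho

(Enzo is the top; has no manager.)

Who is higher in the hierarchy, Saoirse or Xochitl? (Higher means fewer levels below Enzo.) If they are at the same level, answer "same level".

Saoirse is 6 levels below Enzo; Xochitl is 4. Xochitl is higher.

Xochitl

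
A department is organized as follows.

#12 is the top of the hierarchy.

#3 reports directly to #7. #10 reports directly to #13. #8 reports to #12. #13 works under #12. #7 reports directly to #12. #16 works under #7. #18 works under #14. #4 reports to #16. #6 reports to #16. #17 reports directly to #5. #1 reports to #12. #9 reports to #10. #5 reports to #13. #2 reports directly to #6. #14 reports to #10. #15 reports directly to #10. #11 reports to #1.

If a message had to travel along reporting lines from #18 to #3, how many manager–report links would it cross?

#18 is 4 levels below #12, and #3 is 2 levels below #12 (their lowest common manager). The shortest path runs up from #18 to #12 and back down to #3: 4 + 2 = 6 links.

6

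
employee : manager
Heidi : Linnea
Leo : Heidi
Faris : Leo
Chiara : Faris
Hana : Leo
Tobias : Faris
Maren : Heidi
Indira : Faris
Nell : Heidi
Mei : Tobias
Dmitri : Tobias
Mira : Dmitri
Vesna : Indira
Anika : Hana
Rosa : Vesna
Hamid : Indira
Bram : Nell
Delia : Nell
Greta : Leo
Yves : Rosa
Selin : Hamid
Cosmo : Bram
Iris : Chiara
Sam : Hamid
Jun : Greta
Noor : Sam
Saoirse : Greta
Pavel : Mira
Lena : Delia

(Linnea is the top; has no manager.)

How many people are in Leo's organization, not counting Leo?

Leo directly manages Faris, Hana, Greta. Under Faris: Indira, Hamid, Sam, Noor, Selin, Vesna, Rosa, Yves, Tobias, Dmitri, Mira, Pavel, Mei, Chiara, Iris (15). Under Hana: Anika (1). Under Greta: Saoirse, Jun (2). So Leo's organization is 3 direct reports plus everyone under them: 16 + 2 + 3 = 21.

21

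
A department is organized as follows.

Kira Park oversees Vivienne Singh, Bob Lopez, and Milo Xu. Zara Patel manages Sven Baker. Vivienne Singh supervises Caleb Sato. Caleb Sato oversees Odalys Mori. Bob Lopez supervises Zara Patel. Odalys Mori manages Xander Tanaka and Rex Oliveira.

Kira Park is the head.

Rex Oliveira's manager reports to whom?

Caleb Sato

Rex Oliveira reports to Odalys Mori, and Odalys Mori reports to Caleb Sato. So Rex Oliveira's skip-level manager is Caleb Sato.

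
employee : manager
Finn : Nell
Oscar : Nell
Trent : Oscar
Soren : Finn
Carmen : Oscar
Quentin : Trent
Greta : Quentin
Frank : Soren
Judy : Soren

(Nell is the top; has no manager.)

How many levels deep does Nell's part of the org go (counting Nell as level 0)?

The longest chain under Nell runs Nell → Oscar → Trent → Quentin → Greta, which is 4 levels below Nell.

4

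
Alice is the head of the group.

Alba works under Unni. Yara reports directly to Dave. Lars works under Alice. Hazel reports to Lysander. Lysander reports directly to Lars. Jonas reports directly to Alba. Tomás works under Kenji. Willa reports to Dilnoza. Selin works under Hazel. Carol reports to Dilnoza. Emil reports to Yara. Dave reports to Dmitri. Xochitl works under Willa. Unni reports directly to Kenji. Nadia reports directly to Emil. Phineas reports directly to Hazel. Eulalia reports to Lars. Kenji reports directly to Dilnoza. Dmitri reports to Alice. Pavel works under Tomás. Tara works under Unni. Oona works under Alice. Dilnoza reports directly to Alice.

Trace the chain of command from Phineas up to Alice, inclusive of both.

Phineas reports to Hazel. Hazel reports to Lysander. Lysander reports to Lars. Lars reports to Alice. Alice is at the top.

Phineas -> Hazel -> Lysander -> Lars -> Alice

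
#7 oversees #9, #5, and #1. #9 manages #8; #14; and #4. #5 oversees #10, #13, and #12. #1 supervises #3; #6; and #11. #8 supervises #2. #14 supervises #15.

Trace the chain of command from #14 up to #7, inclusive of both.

#14 reports to #9. #9 reports to #7. #7 is at the top.

#14 -> #9 -> #7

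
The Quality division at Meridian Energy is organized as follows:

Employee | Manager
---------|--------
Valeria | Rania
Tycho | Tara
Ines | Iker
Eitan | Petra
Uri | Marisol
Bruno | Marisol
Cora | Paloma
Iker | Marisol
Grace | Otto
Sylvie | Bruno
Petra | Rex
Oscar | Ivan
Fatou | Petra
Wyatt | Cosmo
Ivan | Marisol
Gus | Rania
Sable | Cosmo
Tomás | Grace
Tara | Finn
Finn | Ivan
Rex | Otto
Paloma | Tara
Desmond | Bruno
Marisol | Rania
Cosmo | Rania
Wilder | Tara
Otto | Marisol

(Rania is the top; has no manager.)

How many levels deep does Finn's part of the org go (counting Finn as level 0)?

The longest chain under Finn runs Finn → Tara → Paloma → Cora, which is 3 levels below Finn.

3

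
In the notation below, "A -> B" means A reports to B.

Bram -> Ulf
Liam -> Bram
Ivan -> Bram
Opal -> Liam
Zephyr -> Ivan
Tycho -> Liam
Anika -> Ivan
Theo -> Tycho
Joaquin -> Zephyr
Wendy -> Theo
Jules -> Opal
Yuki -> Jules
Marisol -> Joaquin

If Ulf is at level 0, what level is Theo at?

Chain from Theo up to Ulf: Theo → Tycho → Liam → Bram → Ulf. That is 4 steps up, so Theo is 4 levels below Ulf.

4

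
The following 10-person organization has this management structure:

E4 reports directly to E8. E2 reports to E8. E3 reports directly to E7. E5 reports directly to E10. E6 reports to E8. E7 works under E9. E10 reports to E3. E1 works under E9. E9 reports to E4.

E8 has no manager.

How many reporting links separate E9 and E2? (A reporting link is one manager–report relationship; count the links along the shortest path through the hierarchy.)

3

E9 is 2 levels below E8, and E2 is 1 level below E8 (their lowest common manager). The shortest path runs up from E9 to E8 and back down to E2: 2 + 1 = 3 links.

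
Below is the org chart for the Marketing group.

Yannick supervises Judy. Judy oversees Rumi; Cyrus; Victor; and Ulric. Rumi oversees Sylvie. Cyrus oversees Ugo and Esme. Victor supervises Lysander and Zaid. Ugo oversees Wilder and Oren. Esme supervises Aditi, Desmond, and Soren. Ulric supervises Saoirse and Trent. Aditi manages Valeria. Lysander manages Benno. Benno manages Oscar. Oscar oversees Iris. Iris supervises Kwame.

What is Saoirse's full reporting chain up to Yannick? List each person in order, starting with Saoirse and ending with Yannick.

Saoirse -> Ulric -> Judy -> Yannick

Saoirse reports to Ulric. Ulric reports to Judy. Judy reports to Yannick. Yannick is at the top.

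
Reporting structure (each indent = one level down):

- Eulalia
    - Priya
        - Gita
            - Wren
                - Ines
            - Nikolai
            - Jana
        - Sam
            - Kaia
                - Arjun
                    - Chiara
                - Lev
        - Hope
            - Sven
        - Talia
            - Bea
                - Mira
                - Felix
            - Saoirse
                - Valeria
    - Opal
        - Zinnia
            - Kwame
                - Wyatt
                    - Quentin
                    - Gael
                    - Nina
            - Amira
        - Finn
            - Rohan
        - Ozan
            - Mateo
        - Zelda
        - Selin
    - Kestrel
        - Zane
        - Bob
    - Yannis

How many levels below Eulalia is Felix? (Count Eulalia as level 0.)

Chain from Felix up to Eulalia: Felix → Bea → Talia → Priya → Eulalia. That is 4 steps up, so Felix is 4 levels below Eulalia.

4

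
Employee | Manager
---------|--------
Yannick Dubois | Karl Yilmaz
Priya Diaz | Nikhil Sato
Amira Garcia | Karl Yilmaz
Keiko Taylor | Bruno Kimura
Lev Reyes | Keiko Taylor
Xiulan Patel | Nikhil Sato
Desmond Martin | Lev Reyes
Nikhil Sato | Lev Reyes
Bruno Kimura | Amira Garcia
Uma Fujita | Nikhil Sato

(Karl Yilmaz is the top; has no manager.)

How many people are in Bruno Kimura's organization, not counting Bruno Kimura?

Bruno Kimura directly manages Keiko Taylor. Under Keiko Taylor: Lev Reyes, Nikhil Sato, Priya Diaz, Xiulan Patel, Uma Fujita, Desmond Martin (6). That's 7 in total.

7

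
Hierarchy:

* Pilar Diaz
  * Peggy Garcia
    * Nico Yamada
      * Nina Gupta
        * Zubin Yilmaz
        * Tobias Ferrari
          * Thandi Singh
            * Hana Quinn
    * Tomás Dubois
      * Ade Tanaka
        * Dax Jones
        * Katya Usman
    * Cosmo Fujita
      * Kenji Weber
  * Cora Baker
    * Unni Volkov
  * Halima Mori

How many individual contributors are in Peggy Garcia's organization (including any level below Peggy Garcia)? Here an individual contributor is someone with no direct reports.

The people in Peggy Garcia's organization with no one reporting to them are Kenji Weber, Katya Usman, Dax Jones, Hana Quinn, Zubin Yilmaz. That is 5.

5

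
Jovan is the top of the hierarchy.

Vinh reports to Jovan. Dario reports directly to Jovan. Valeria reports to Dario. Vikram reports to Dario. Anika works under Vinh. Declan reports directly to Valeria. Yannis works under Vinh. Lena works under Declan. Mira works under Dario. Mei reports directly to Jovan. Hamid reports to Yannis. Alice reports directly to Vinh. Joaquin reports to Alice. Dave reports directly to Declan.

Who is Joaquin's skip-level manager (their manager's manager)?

Joaquin reports to Alice, and Alice reports to Vinh. So Joaquin's skip-level manager is Vinh.

Vinh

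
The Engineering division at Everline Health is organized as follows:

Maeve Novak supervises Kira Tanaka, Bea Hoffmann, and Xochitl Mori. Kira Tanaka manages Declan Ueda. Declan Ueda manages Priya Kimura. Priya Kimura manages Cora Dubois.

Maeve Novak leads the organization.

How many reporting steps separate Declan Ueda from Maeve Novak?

2

Chain from Declan Ueda up to Maeve Novak: Declan Ueda → Kira Tanaka → Maeve Novak. That is 2 steps up, so Declan Ueda is 2 levels below Maeve Novak.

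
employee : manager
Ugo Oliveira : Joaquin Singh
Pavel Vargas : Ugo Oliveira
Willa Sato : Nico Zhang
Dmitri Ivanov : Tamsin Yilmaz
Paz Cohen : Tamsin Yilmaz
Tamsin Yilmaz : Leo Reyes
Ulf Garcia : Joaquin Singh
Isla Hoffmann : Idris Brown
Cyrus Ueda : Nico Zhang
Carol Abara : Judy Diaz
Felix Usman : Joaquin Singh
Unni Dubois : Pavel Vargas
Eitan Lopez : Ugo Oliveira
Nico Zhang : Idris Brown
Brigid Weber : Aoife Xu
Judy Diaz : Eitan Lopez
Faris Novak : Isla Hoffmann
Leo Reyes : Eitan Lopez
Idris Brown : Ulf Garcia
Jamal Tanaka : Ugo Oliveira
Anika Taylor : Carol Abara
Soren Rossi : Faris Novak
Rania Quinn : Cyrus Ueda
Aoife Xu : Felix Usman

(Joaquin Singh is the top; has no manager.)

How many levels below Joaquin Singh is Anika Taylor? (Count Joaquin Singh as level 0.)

Chain from Anika Taylor up to Joaquin Singh: Anika Taylor → Carol Abara → Judy Diaz → Eitan Lopez → Ugo Oliveira → Joaquin Singh. That is 5 steps up, so Anika Taylor is 5 levels below Joaquin Singh.

5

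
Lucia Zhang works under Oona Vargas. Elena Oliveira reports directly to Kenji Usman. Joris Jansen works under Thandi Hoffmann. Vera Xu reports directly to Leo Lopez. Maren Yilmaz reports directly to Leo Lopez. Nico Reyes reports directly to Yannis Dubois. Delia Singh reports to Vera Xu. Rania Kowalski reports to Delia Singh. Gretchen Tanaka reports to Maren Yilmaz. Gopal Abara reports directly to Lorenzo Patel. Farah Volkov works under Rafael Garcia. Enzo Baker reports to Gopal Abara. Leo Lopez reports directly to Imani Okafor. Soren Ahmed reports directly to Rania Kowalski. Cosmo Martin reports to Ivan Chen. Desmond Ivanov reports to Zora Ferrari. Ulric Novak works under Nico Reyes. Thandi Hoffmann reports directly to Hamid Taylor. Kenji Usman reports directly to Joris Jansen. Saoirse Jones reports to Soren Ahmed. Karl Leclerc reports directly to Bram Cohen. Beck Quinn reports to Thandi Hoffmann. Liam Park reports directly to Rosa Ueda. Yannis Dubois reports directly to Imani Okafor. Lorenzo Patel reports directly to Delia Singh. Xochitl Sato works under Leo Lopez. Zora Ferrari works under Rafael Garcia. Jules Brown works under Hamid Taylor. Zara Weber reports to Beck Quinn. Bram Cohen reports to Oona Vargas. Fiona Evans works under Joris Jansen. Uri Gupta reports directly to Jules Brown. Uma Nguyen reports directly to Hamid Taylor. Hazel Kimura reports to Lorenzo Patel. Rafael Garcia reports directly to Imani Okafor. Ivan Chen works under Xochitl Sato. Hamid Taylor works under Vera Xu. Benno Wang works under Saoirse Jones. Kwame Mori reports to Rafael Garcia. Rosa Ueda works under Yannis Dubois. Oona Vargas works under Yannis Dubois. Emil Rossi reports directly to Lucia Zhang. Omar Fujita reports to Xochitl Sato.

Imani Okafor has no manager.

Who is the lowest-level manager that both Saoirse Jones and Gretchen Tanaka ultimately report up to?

Saoirse Jones's chain of managers is Soren Ahmed, Rania Kowalski, Delia Singh, Vera Xu, Leo Lopez, Imani Okafor. Gretchen Tanaka's chain of managers is Maren Yilmaz, Leo Lopez, Imani Okafor. The first manager that appears in both chains is Leo Lopez.

Leo Lopez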